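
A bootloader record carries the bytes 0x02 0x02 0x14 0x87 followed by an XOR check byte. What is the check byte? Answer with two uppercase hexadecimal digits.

93

XOR the bytes together:
  start with 0x02
  0x02 ⊕ 0x02 = 0x00
  0x00 ⊕ 0x14 = 0x14
  0x14 ⊕ 0x87 = 0x93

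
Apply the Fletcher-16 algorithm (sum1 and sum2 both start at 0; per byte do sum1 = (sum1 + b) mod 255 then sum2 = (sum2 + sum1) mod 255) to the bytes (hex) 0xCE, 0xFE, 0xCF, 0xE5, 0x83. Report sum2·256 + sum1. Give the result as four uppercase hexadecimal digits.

Running sums (mod 255):
  after byte 0 (0xCE): sum1=206, sum2=206
  after byte 1 (0xFE): sum1=205, sum2=156
  after byte 2 (0xCF): sum1=157, sum2=58
  after byte 3 (0xE5): sum1=131, sum2=189
  after byte 4 (0x83): sum1=7, sum2=196
Checksum = sum2·256 + sum1 = 196·256 + 7 = 50183 = 0xC407.

C407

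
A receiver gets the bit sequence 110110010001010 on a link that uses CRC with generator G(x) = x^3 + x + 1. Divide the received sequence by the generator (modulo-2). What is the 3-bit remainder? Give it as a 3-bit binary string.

Modulo-2 division of 110110010001010 by 1011:
  pos 0: 1101 XOR 1011 = 0110
  pos 1: 1101 XOR 1011 = 0110
  pos 2: 1100 XOR 1011 = 0111
  pos 3: 1110 XOR 1011 = 0101
  pos 4: 1011 XOR 1011 = 0000
  pos 11: 1010 XOR 1011 = 0001
Remainder = 001 (nonzero — an error is detected).

001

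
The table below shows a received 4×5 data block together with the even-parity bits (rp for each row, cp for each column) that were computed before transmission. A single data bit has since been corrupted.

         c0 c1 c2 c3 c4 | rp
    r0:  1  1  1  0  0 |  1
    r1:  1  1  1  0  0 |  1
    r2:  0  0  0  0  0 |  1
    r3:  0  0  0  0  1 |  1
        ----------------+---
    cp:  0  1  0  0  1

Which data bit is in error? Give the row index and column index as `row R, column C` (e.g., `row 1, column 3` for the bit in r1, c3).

row 2, column 1

Recompute each row's even parity and compare to rp:
  r0: data parity 1, sent rp 1 → ok
  r1: data parity 1, sent rp 1 → ok
  r2: data parity 0, sent rp 1 → mismatch
  r3: data parity 1, sent rp 1 → ok
Recompute each column's even parity and compare to cp:
  c0: data parity 0, sent cp 0 → ok
  c1: data parity 0, sent cp 1 → mismatch
  c2: data parity 0, sent cp 0 → ok
  c3: data parity 0, sent cp 0 → ok
  c4: data parity 1, sent cp 1 → ok
Exactly one row (r2) and one column (c1) fail → the flipped bit is at their intersection.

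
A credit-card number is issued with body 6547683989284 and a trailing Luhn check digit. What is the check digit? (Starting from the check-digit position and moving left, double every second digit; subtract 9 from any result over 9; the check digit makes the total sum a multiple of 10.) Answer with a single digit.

5

Partial digits right→left: 4 8 2 9 8 9 3 8 6 7 4 5 6
Double every second digit counting from the check-digit position (so the 1st, 3rd, 5th, ... of the partial from the right).
  doubled (with −9 where >9): 8 4 7 6 3 8 3 → sum 39
  kept as-is: 8 9 9 8 7 5 → sum 46
Total = 39 + 46 = 85.
Check digit = (10 − (85 mod 10)) mod 10 = 5.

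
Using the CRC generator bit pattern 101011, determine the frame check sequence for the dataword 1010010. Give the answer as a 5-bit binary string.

00111

Append 5 zeros: 101001000000. Divide by 101011 (XOR where the leading bit is 1):
  pos 0: 101001 XOR 101011 = 000010
  pos 4: 100000 XOR 101011 = 001011
  pos 6: 101100 XOR 101011 = 000111
Remainder (last 5 bits) = 00111. This is the CRC / FCS.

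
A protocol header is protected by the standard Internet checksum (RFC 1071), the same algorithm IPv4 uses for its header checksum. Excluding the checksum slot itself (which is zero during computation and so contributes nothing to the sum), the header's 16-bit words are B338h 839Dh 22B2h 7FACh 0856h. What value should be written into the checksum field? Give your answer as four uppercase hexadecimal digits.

1E75

One's-complement addition (fold any carry out of bit 15 back into bit 0):
  0xB338 + 0x839D = 0x136D5 → wrap carry → 0x36D6
  0x36D6 + 0x22B2 = 0x05988
  0x5988 + 0x7FAC = 0x0D934
  0xD934 + 0x0856 = 0x0E18A
One's-complement sum = 0xE18A.
Checksum = ~0xE18A & 0xFFFF = 0x1E75.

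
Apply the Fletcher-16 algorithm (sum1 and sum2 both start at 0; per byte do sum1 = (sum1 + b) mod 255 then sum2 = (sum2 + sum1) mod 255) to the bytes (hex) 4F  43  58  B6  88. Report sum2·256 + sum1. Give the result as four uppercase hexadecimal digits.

982A

Running sums (mod 255):
  after byte 0 (4F): sum1=79, sum2=79
  after byte 1 (43): sum1=146, sum2=225
  after byte 2 (58): sum1=234, sum2=204
  after byte 3 (B6): sum1=161, sum2=110
  after byte 4 (88): sum1=42, sum2=152
Checksum = sum2·256 + sum1 = 152·256 + 42 = 38954 = 0x982A.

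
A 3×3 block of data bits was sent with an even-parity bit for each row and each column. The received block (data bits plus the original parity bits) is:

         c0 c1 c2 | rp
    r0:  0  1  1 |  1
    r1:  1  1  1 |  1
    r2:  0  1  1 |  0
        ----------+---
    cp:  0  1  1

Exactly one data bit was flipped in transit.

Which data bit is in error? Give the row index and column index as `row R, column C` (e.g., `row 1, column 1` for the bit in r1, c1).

row 0, column 0

Recompute each row's even parity and compare to rp:
  r0: data parity 0, sent rp 1 → mismatch
  r1: data parity 1, sent rp 1 → ok
  r2: data parity 0, sent rp 0 → ok
Recompute each column's even parity and compare to cp:
  c0: data parity 1, sent cp 0 → mismatch
  c1: data parity 1, sent cp 1 → ok
  c2: data parity 1, sent cp 1 → ok
Exactly one row (r0) and one column (c0) fail → the flipped bit is at their intersection.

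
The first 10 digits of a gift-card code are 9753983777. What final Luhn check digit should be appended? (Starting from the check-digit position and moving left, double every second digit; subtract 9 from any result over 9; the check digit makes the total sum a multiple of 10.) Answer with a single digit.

9

Partial digits right→left: 7 7 7 3 8 9 3 5 7 9
Double every second digit counting from the check-digit position (so the 1st, 3rd, 5th, ... of the partial from the right).
  doubled (with −9 where >9): 5 5 7 6 5 → sum 28
  kept as-is: 7 3 9 5 9 → sum 33
Total = 28 + 33 = 61.
Check digit = (10 − (61 mod 10)) mod 10 = 9.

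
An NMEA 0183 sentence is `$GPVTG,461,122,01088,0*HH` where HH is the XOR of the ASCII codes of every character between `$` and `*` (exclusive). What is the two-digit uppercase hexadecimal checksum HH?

XOR the ASCII codes of the payload characters:
  'G' = 0x47 → acc = 0x47
  'P' = 0x50 → acc = 0x17
  'V' = 0x56 → acc = 0x41
  'T' = 0x54 → acc = 0x15
  'G' = 0x47 → acc = 0x52
  ',' = 0x2C → acc = 0x7E
  '4' = 0x34 → acc = 0x4A
  '6' = 0x36 → acc = 0x7C
  '1' = 0x31 → acc = 0x4D
  ',' = 0x2C → acc = 0x61
  '1' = 0x31 → acc = 0x50
  '2' = 0x32 → acc = 0x62
  '2' = 0x32 → acc = 0x50
  ',' = 0x2C → acc = 0x7C
  '0' = 0x30 → acc = 0x4C
  '1' = 0x31 → acc = 0x7D
  '0' = 0x30 → acc = 0x4D
  '8' = 0x38 → acc = 0x75
  '8' = 0x38 → acc = 0x4D
  ',' = 0x2C → acc = 0x61
  '0' = 0x30 → acc = 0x51
Checksum = 0x51.

51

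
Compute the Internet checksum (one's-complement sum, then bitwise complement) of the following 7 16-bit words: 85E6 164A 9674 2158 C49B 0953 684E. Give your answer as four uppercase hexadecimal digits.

One's-complement addition (fold any carry out of bit 15 back into bit 0):
  0x85E6 + 0x164A = 0x09C30
  0x9C30 + 0x9674 = 0x132A4 → wrap carry → 0x32A5
  0x32A5 + 0x2158 = 0x053FD
  0x53FD + 0xC49B = 0x11898 → wrap carry → 0x1899
  0x1899 + 0x0953 = 0x021EC
  0x21EC + 0x684E = 0x08A3A
One's-complement sum = 0x8A3A.
Checksum = ~0x8A3A & 0xFFFF = 0x75C5.

75C5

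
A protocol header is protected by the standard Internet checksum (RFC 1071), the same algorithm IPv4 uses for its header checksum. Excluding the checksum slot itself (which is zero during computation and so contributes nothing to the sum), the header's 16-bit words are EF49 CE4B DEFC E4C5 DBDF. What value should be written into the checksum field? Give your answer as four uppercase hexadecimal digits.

A2C7

One's-complement addition (fold any carry out of bit 15 back into bit 0):
  0xEF49 + 0xCE4B = 0x1BD94 → wrap carry → 0xBD95
  0xBD95 + 0xDEFC = 0x19C91 → wrap carry → 0x9C92
  0x9C92 + 0xE4C5 = 0x18157 → wrap carry → 0x8158
  0x8158 + 0xDBDF = 0x15D37 → wrap carry → 0x5D38
One's-complement sum = 0x5D38.
Checksum = ~0x5D38 & 0xFFFF = 0xA2C7.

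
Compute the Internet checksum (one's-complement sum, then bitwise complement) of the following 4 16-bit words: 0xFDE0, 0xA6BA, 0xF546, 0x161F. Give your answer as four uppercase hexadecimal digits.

4FFE

One's-complement addition (fold any carry out of bit 15 back into bit 0):
  0xFDE0 + 0xA6BA = 0x1A49A → wrap carry → 0xA49B
  0xA49B + 0xF546 = 0x199E1 → wrap carry → 0x99E2
  0x99E2 + 0x161F = 0x0B001
One's-complement sum = 0xB001.
Checksum = ~0xB001 & 0xFFFF = 0x4FFE.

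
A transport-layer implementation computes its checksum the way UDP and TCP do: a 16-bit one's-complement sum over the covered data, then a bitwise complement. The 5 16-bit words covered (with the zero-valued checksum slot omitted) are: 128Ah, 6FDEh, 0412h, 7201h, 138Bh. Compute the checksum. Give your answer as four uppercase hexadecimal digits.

F3F8

One's-complement addition (fold any carry out of bit 15 back into bit 0):
  0x128A + 0x6FDE = 0x08268
  0x8268 + 0x0412 = 0x0867A
  0x867A + 0x7201 = 0x0F87B
  0xF87B + 0x138B = 0x10C06 → wrap carry → 0x0C07
One's-complement sum = 0x0C07.
Checksum = ~0x0C07 & 0xFFFF = 0xF3F8.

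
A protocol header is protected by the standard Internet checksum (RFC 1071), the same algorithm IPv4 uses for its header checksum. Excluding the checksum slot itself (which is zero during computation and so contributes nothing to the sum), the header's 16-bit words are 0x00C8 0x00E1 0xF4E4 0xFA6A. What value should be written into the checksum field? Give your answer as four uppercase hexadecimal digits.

0F07

One's-complement addition (fold any carry out of bit 15 back into bit 0):
  0x00C8 + 0x00E1 = 0x001A9
  0x01A9 + 0xF4E4 = 0x0F68D
  0xF68D + 0xFA6A = 0x1F0F7 → wrap carry → 0xF0F8
One's-complement sum = 0xF0F8.
Checksum = ~0xF0F8 & 0xFFFF = 0x0F07.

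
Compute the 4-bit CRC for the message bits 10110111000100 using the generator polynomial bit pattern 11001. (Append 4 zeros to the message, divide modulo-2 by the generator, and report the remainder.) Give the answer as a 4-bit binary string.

0010

Append 4 zeros: 101101110001000000. Divide by 11001 (XOR where the leading bit is 1):
  pos 0: 10110 XOR 11001 = 01111
  pos 1: 11111 XOR 11001 = 00110
  pos 3: 11011 XOR 11001 = 00010
  pos 6: 10000 XOR 11001 = 01001
  pos 7: 10011 XOR 11001 = 01010
  pos 8: 10100 XOR 11001 = 01101
  pos 9: 11010 XOR 11001 = 00011
  pos 12: 11000 XOR 11001 = 00001
Remainder (last 4 bits) = 0010. This is the CRC / FCS.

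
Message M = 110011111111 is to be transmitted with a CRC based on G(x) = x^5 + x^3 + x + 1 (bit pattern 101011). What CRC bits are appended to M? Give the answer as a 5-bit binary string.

Append 5 zeros: 11001111111100000. Divide by 101011 (XOR where the leading bit is 1):
  pos 0: 110011 XOR 101011 = 011000
  pos 1: 110001 XOR 101011 = 011010
  pos 2: 110101 XOR 101011 = 011110
  pos 3: 111101 XOR 101011 = 010110
  pos 4: 101101 XOR 101011 = 000110
  pos 7: 110110 XOR 101011 = 011101
  pos 8: 111010 XOR 101011 = 010001
  pos 9: 100010 XOR 101011 = 001001
  pos 11: 100100 XOR 101011 = 001111
Remainder (last 5 bits) = 01111. This is the CRC / FCS.

01111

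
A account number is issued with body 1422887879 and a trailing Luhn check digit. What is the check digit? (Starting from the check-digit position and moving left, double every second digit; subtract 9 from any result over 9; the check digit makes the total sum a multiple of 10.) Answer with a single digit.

Partial digits right→left: 9 7 8 7 8 8 2 2 4 1
Double every second digit counting from the check-digit position (so the 1st, 3rd, 5th, ... of the partial from the right).
  doubled (with −9 where >9): 9 7 7 4 8 → sum 35
  kept as-is: 7 7 8 2 1 → sum 25
Total = 35 + 25 = 60.
Check digit = (10 − (60 mod 10)) mod 10 = 0.

0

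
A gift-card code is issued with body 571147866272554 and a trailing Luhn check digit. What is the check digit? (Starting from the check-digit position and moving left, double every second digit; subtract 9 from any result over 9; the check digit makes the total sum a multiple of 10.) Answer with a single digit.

5

Partial digits right→left: 4 5 5 2 7 2 6 6 8 7 4 1 1 7 5
Double every second digit counting from the check-digit position (so the 1st, 3rd, 5th, ... of the partial from the right).
  doubled (with −9 where >9): 8 1 5 3 7 8 2 1 → sum 35
  kept as-is: 5 2 2 6 7 1 7 → sum 30
Total = 35 + 30 = 65.
Check digit = (10 − (65 mod 10)) mod 10 = 5.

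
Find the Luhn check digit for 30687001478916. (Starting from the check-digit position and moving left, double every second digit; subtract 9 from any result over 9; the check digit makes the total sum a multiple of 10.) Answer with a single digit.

5

Partial digits right→left: 6 1 9 8 7 4 1 0 0 7 8 6 0 3
Double every second digit counting from the check-digit position (so the 1st, 3rd, 5th, ... of the partial from the right).
  doubled (with −9 where >9): 3 9 5 2 0 7 0 → sum 26
  kept as-is: 1 8 4 0 7 6 3 → sum 29
Total = 26 + 29 = 55.
Check digit = (10 − (55 mod 10)) mod 10 = 5.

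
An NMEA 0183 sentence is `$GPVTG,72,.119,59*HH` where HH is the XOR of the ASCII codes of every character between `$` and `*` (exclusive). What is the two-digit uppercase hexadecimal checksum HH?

XOR the ASCII codes of the payload characters:
  'G' = 0x47 → acc = 0x47
  'P' = 0x50 → acc = 0x17
  'V' = 0x56 → acc = 0x41
  'T' = 0x54 → acc = 0x15
  'G' = 0x47 → acc = 0x52
  ',' = 0x2C → acc = 0x7E
  '7' = 0x37 → acc = 0x49
  '2' = 0x32 → acc = 0x7B
  ',' = 0x2C → acc = 0x57
  '.' = 0x2E → acc = 0x79
  '1' = 0x31 → acc = 0x48
  '1' = 0x31 → acc = 0x79
  '9' = 0x39 → acc = 0x40
  ',' = 0x2C → acc = 0x6C
  '5' = 0x35 → acc = 0x59
  '9' = 0x39 → acc = 0x60
Checksum = 0x60.

60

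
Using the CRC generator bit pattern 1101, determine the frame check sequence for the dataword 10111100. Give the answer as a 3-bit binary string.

011

Append 3 zeros: 10111100000. Divide by 1101 (XOR where the leading bit is 1):
  pos 0: 1011 XOR 1101 = 0110
  pos 1: 1101 XOR 1101 = 0000
  pos 5: 1000 XOR 1101 = 0101
  pos 6: 1010 XOR 1101 = 0111
  pos 7: 1110 XOR 1101 = 0011
Remainder (last 3 bits) = 011. This is the CRC / FCS.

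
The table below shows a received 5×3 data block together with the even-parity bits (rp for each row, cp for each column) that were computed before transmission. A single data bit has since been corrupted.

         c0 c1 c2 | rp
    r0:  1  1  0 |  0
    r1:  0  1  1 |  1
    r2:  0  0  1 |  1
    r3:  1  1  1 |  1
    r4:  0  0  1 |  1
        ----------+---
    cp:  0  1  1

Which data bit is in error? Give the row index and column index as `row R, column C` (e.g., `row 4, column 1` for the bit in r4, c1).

Recompute each row's even parity and compare to rp:
  r0: data parity 0, sent rp 0 → ok
  r1: data parity 0, sent rp 1 → mismatch
  r2: data parity 1, sent rp 1 → ok
  r3: data parity 1, sent rp 1 → ok
  r4: data parity 1, sent rp 1 → ok
Recompute each column's even parity and compare to cp:
  c0: data parity 0, sent cp 0 → ok
  c1: data parity 1, sent cp 1 → ok
  c2: data parity 0, sent cp 1 → mismatch
Exactly one row (r1) and one column (c2) fail → the flipped bit is at their intersection.

row 1, column 2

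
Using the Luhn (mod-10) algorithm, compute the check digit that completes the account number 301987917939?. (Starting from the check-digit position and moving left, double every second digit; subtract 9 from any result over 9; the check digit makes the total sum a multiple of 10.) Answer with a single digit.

5

Partial digits right→left: 9 3 9 7 1 9 7 8 9 1 0 3
Double every second digit counting from the check-digit position (so the 1st, 3rd, 5th, ... of the partial from the right).
  doubled (with −9 where >9): 9 9 2 5 9 0 → sum 34
  kept as-is: 3 7 9 8 1 3 → sum 31
Total = 34 + 31 = 65.
Check digit = (10 − (65 mod 10)) mod 10 = 5.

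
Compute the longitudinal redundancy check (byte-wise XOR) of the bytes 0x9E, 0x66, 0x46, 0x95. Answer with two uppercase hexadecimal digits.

XOR the bytes together:
  start with 0x9E
  0x9E ⊕ 0x66 = 0xF8
  0xF8 ⊕ 0x46 = 0xBE
  0xBE ⊕ 0x95 = 0x2B

2B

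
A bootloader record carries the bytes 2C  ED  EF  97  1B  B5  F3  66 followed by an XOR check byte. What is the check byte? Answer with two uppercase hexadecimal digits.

XOR the bytes together:
  start with 0x2C
  0x2C ⊕ 0xED = 0xC1
  0xC1 ⊕ 0xEF = 0x2E
  0x2E ⊕ 0x97 = 0xB9
  0xB9 ⊕ 0x1B = 0xA2
  0xA2 ⊕ 0xB5 = 0x17
  0x17 ⊕ 0xF3 = 0xE4
  0xE4 ⊕ 0x66 = 0x82

82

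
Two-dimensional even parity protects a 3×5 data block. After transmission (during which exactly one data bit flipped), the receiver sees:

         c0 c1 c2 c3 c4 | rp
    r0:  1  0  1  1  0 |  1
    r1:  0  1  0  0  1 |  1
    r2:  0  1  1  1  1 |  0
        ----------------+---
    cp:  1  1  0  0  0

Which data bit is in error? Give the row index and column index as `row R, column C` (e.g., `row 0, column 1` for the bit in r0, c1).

Recompute each row's even parity and compare to rp:
  r0: data parity 1, sent rp 1 → ok
  r1: data parity 0, sent rp 1 → mismatch
  r2: data parity 0, sent rp 0 → ok
Recompute each column's even parity and compare to cp:
  c0: data parity 1, sent cp 1 → ok
  c1: data parity 0, sent cp 1 → mismatch
  c2: data parity 0, sent cp 0 → ok
  c3: data parity 0, sent cp 0 → ok
  c4: data parity 0, sent cp 0 → ok
Exactly one row (r1) and one column (c1) fail → the flipped bit is at their intersection.

row 1, column 1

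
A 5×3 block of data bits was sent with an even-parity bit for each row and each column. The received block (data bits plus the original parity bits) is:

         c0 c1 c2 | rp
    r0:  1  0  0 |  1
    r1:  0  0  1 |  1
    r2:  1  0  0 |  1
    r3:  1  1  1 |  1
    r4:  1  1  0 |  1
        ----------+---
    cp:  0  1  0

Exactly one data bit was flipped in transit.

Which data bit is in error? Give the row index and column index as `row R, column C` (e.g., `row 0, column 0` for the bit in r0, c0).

Recompute each row's even parity and compare to rp:
  r0: data parity 1, sent rp 1 → ok
  r1: data parity 1, sent rp 1 → ok
  r2: data parity 1, sent rp 1 → ok
  r3: data parity 1, sent rp 1 → ok
  r4: data parity 0, sent rp 1 → mismatch
Recompute each column's even parity and compare to cp:
  c0: data parity 0, sent cp 0 → ok
  c1: data parity 0, sent cp 1 → mismatch
  c2: data parity 0, sent cp 0 → ok
Exactly one row (r4) and one column (c1) fail → the flipped bit is at their intersection.

row 4, column 1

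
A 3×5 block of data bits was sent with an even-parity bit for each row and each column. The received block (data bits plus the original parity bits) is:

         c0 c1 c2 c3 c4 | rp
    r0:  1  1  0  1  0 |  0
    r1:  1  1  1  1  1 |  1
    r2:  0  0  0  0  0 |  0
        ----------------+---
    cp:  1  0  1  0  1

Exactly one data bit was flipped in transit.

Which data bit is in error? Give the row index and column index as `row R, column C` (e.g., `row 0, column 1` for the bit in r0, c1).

Recompute each row's even parity and compare to rp:
  r0: data parity 1, sent rp 0 → mismatch
  r1: data parity 1, sent rp 1 → ok
  r2: data parity 0, sent rp 0 → ok
Recompute each column's even parity and compare to cp:
  c0: data parity 0, sent cp 1 → mismatch
  c1: data parity 0, sent cp 0 → ok
  c2: data parity 1, sent cp 1 → ok
  c3: data parity 0, sent cp 0 → ok
  c4: data parity 1, sent cp 1 → ok
Exactly one row (r0) and one column (c0) fail → the flipped bit is at their intersection.

row 0, column 0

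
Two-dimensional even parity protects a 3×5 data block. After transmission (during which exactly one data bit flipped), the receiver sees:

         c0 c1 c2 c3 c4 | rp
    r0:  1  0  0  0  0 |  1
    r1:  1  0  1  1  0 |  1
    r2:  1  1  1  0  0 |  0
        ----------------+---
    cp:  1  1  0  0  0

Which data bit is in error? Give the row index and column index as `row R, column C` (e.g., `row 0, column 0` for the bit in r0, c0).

row 2, column 3

Recompute each row's even parity and compare to rp:
  r0: data parity 1, sent rp 1 → ok
  r1: data parity 1, sent rp 1 → ok
  r2: data parity 1, sent rp 0 → mismatch
Recompute each column's even parity and compare to cp:
  c0: data parity 1, sent cp 1 → ok
  c1: data parity 1, sent cp 1 → ok
  c2: data parity 0, sent cp 0 → ok
  c3: data parity 1, sent cp 0 → mismatch
  c4: data parity 0, sent cp 0 → ok
Exactly one row (r2) and one column (c3) fail → the flipped bit is at their intersection.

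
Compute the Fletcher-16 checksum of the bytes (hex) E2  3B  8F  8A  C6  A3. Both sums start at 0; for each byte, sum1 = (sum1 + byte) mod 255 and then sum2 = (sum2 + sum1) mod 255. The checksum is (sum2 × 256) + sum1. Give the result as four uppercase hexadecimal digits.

Running sums (mod 255):
  after byte 0 (E2): sum1=226, sum2=226
  after byte 1 (3B): sum1=30, sum2=1
  after byte 2 (8F): sum1=173, sum2=174
  after byte 3 (8A): sum1=56, sum2=230
  after byte 4 (C6): sum1=254, sum2=229
  after byte 5 (A3): sum1=162, sum2=136
Checksum = sum2·256 + sum1 = 136·256 + 162 = 34978 = 0x88A2.

88A2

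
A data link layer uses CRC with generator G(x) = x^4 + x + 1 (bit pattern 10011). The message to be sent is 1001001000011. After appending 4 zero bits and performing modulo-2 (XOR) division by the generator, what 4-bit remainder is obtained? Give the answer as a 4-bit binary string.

1101

Append 4 zeros: 10010010000110000. Divide by 10011 (XOR where the leading bit is 1):
  pos 0: 10010 XOR 10011 = 00001
  pos 4: 10100 XOR 10011 = 00111
  pos 6: 11100 XOR 10011 = 01111
  pos 7: 11111 XOR 10011 = 01100
  pos 8: 11001 XOR 10011 = 01010
  pos 9: 10100 XOR 10011 = 00111
  pos 11: 11100 XOR 10011 = 01111
  pos 12: 11110 XOR 10011 = 01101
Remainder (last 4 bits) = 1101. This is the CRC / FCS.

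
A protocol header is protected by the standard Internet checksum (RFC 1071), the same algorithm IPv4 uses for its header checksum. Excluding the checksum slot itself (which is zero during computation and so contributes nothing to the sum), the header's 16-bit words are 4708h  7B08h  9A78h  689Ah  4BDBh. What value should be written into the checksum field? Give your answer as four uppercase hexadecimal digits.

EF00

One's-complement addition (fold any carry out of bit 15 back into bit 0):
  0x4708 + 0x7B08 = 0x0C210
  0xC210 + 0x9A78 = 0x15C88 → wrap carry → 0x5C89
  0x5C89 + 0x689A = 0x0C523
  0xC523 + 0x4BDB = 0x110FE → wrap carry → 0x10FF
One's-complement sum = 0x10FF.
Checksum = ~0x10FF & 0xFFFF = 0xEF00.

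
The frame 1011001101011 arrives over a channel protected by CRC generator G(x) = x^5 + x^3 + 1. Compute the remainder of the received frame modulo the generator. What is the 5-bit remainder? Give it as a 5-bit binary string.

Modulo-2 division of 1011001101011 by 101001:
  pos 0: 101100 XOR 101001 = 000101
  pos 3: 101110 XOR 101001 = 000111
  pos 6: 111101 XOR 101001 = 010100
  pos 7: 101001 XOR 101001 = 000000
Remainder = 00000 (zero — the frame passes the CRC check).

00000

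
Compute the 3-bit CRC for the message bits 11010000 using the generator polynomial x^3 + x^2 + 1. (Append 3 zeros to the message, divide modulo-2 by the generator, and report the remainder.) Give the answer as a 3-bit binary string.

000

Append 3 zeros: 11010000000. Divide by 1101 (XOR where the leading bit is 1):
  pos 0: 1101 XOR 1101 = 0000
Remainder (last 3 bits) = 000. This is the CRC / FCS.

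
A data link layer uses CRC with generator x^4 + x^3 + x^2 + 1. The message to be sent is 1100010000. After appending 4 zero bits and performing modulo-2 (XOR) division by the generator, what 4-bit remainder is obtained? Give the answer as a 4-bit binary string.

Append 4 zeros: 11000100000000. Divide by 11101 (XOR where the leading bit is 1):
  pos 0: 11000 XOR 11101 = 00101
  pos 2: 10110 XOR 11101 = 01011
  pos 3: 10110 XOR 11101 = 01011
  pos 4: 10110 XOR 11101 = 01011
  pos 5: 10110 XOR 11101 = 01011
  pos 6: 10110 XOR 11101 = 01011
  pos 7: 10110 XOR 11101 = 01011
  pos 8: 10110 XOR 11101 = 01011
  pos 9: 10110 XOR 11101 = 01011
Remainder (last 4 bits) = 1011. This is the CRC / FCS.

1011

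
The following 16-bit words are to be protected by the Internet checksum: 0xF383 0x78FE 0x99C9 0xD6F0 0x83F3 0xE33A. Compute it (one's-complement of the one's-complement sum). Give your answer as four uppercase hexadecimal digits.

One's-complement addition (fold any carry out of bit 15 back into bit 0):
  0xF383 + 0x78FE = 0x16C81 → wrap carry → 0x6C82
  0x6C82 + 0x99C9 = 0x1064B → wrap carry → 0x064C
  0x064C + 0xD6F0 = 0x0DD3C
  0xDD3C + 0x83F3 = 0x1612F → wrap carry → 0x6130
  0x6130 + 0xE33A = 0x1446A → wrap carry → 0x446B
One's-complement sum = 0x446B.
Checksum = ~0x446B & 0xFFFF = 0xBB94.

BB94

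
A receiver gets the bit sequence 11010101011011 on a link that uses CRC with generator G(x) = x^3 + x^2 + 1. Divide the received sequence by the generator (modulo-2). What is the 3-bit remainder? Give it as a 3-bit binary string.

101

Modulo-2 division of 11010101011011 by 1101:
  pos 0: 1101 XOR 1101 = 0000
  pos 5: 1010 XOR 1101 = 0111
  pos 6: 1111 XOR 1101 = 0010
  pos 8: 1010 XOR 1101 = 0111
  pos 9: 1111 XOR 1101 = 0010
Remainder = 101 (nonzero — an error is detected).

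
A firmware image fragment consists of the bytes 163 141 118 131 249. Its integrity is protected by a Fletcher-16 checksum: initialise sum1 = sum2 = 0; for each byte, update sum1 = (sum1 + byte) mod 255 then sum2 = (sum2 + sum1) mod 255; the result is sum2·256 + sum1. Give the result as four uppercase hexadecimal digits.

CC25

Running sums (mod 255):
  after byte 0 (163): sum1=163, sum2=163
  after byte 1 (141): sum1=49, sum2=212
  after byte 2 (118): sum1=167, sum2=124
  after byte 3 (131): sum1=43, sum2=167
  after byte 4 (249): sum1=37, sum2=204
Checksum = sum2·256 + sum1 = 204·256 + 37 = 52261 = 0xCC25.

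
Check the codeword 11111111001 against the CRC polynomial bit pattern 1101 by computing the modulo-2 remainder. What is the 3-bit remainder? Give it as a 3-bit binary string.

Modulo-2 division of 11111111001 by 1101:
  pos 0: 1111 XOR 1101 = 0010
  pos 2: 1011 XOR 1101 = 0110
  pos 3: 1101 XOR 1101 = 0000
  pos 7: 1001 XOR 1101 = 0100
Remainder = 100 (nonzero — an error is detected).

100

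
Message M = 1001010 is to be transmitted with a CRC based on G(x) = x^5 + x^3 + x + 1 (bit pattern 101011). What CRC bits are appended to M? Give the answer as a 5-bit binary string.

10101

Append 5 zeros: 100101000000. Divide by 101011 (XOR where the leading bit is 1):
  pos 0: 100101 XOR 101011 = 001110
  pos 2: 111000 XOR 101011 = 010011
  pos 3: 100110 XOR 101011 = 001101
  pos 5: 110100 XOR 101011 = 011111
  pos 6: 111110 XOR 101011 = 010101
Remainder (last 5 bits) = 10101. This is the CRC / FCS.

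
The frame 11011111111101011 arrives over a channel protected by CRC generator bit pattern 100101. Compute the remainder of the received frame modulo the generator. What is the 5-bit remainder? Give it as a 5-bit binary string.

00111

Modulo-2 division of 11011111111101011 by 100101:
  pos 0: 110111 XOR 100101 = 010010
  pos 1: 100101 XOR 100101 = 000000
  pos 7: 111110 XOR 100101 = 011011
  pos 8: 110111 XOR 100101 = 010010
  pos 9: 100100 XOR 100101 = 000001
Remainder = 00111 (nonzero — an error is detected).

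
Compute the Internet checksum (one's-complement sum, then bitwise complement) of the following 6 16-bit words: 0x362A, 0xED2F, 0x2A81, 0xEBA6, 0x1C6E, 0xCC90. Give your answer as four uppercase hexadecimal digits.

DD7E

One's-complement addition (fold any carry out of bit 15 back into bit 0):
  0x362A + 0xED2F = 0x12359 → wrap carry → 0x235A
  0x235A + 0x2A81 = 0x04DDB
  0x4DDB + 0xEBA6 = 0x13981 → wrap carry → 0x3982
  0x3982 + 0x1C6E = 0x055F0
  0x55F0 + 0xCC90 = 0x12280 → wrap carry → 0x2281
One's-complement sum = 0x2281.
Checksum = ~0x2281 & 0xFFFF = 0xDD7E.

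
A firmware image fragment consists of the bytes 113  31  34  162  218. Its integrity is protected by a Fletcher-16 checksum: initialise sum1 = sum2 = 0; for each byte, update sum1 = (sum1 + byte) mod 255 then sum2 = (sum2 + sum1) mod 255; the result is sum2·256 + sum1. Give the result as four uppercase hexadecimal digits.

3A30

Running sums (mod 255):
  after byte 0 (113): sum1=113, sum2=113
  after byte 1 (31): sum1=144, sum2=2
  after byte 2 (34): sum1=178, sum2=180
  after byte 3 (162): sum1=85, sum2=10
  after byte 4 (218): sum1=48, sum2=58
Checksum = sum2·256 + sum1 = 58·256 + 48 = 14896 = 0x3A30.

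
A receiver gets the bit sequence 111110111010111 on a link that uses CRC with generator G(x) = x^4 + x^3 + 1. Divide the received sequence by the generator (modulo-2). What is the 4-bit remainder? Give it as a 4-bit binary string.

0110

Modulo-2 division of 111110111010111 by 11001:
  pos 0: 11111 XOR 11001 = 00110
  pos 2: 11001 XOR 11001 = 00000
  pos 7: 11010 XOR 11001 = 00011
  pos 10: 11111 XOR 11001 = 00110
Remainder = 0110 (nonzero — an error is detected).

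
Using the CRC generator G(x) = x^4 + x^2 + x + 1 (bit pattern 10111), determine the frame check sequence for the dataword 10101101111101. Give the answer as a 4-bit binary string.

Append 4 zeros: 101011011111010000. Divide by 10111 (XOR where the leading bit is 1):
  pos 0: 10101 XOR 10111 = 00010
  pos 3: 10101 XOR 10111 = 00010
  pos 6: 10111 XOR 10111 = 00000
  pos 11: 10100 XOR 10111 = 00011
Remainder (last 4 bits) = 1100. This is the CRC / FCS.

1100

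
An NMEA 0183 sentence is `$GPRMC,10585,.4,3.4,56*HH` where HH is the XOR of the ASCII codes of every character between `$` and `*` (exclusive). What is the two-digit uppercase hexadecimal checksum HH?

42

XOR the ASCII codes of the payload characters:
  'G' = 0x47 → acc = 0x47
  'P' = 0x50 → acc = 0x17
  'R' = 0x52 → acc = 0x45
  'M' = 0x4D → acc = 0x08
  'C' = 0x43 → acc = 0x4B
  ',' = 0x2C → acc = 0x67
  '1' = 0x31 → acc = 0x56
  '0' = 0x30 → acc = 0x66
  '5' = 0x35 → acc = 0x53
  '8' = 0x38 → acc = 0x6B
  '5' = 0x35 → acc = 0x5E
  ',' = 0x2C → acc = 0x72
  '.' = 0x2E → acc = 0x5C
  '4' = 0x34 → acc = 0x68
  ',' = 0x2C → acc = 0x44
  '3' = 0x33 → acc = 0x77
  '.' = 0x2E → acc = 0x59
  '4' = 0x34 → acc = 0x6D
  ',' = 0x2C → acc = 0x41
  '5' = 0x35 → acc = 0x74
  '6' = 0x36 → acc = 0x42
Checksum = 0x42.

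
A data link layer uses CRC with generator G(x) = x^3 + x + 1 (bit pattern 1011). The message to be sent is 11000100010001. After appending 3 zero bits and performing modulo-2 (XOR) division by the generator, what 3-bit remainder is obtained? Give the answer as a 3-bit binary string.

Append 3 zeros: 11000100010001000. Divide by 1011 (XOR where the leading bit is 1):
  pos 0: 1100 XOR 1011 = 0111
  pos 1: 1110 XOR 1011 = 0101
  pos 2: 1011 XOR 1011 = 0000
  pos 9: 1000 XOR 1011 = 0011
  pos 11: 1110 XOR 1011 = 0101
  pos 12: 1010 XOR 1011 = 0001
Remainder (last 3 bits) = 010. This is the CRC / FCS.

010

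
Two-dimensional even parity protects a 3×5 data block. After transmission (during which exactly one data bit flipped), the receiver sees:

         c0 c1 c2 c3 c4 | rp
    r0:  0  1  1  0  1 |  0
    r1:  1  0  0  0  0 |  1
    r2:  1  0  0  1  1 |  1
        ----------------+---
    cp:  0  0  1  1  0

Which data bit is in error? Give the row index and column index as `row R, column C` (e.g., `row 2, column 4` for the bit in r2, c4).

Recompute each row's even parity and compare to rp:
  r0: data parity 1, sent rp 0 → mismatch
  r1: data parity 1, sent rp 1 → ok
  r2: data parity 1, sent rp 1 → ok
Recompute each column's even parity and compare to cp:
  c0: data parity 0, sent cp 0 → ok
  c1: data parity 1, sent cp 0 → mismatch
  c2: data parity 1, sent cp 1 → ok
  c3: data parity 1, sent cp 1 → ok
  c4: data parity 0, sent cp 0 → ok
Exactly one row (r0) and one column (c1) fail → the flipped bit is at their intersection.

row 0, column 1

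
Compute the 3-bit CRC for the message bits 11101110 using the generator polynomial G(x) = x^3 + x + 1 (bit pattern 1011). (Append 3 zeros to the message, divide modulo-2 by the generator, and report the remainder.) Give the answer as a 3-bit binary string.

001

Append 3 zeros: 11101110000. Divide by 1011 (XOR where the leading bit is 1):
  pos 0: 1110 XOR 1011 = 0101
  pos 1: 1011 XOR 1011 = 0000
  pos 5: 1100 XOR 1011 = 0111
  pos 6: 1110 XOR 1011 = 0101
  pos 7: 1010 XOR 1011 = 0001
Remainder (last 3 bits) = 001. This is the CRC / FCS.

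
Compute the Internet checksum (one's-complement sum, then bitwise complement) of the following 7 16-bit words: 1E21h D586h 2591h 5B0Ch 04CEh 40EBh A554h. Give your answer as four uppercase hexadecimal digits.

A0AC

One's-complement addition (fold any carry out of bit 15 back into bit 0):
  0x1E21 + 0xD586 = 0x0F3A7
  0xF3A7 + 0x2591 = 0x11938 → wrap carry → 0x1939
  0x1939 + 0x5B0C = 0x07445
  0x7445 + 0x04CE = 0x07913
  0x7913 + 0x40EB = 0x0B9FE
  0xB9FE + 0xA554 = 0x15F52 → wrap carry → 0x5F53
One's-complement sum = 0x5F53.
Checksum = ~0x5F53 & 0xFFFF = 0xA0AC.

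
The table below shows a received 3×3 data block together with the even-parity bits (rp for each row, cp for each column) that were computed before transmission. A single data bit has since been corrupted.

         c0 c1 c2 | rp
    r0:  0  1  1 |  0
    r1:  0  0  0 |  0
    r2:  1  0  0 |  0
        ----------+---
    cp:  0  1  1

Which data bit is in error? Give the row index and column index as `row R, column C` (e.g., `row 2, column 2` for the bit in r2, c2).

row 2, column 0

Recompute each row's even parity and compare to rp:
  r0: data parity 0, sent rp 0 → ok
  r1: data parity 0, sent rp 0 → ok
  r2: data parity 1, sent rp 0 → mismatch
Recompute each column's even parity and compare to cp:
  c0: data parity 1, sent cp 0 → mismatch
  c1: data parity 1, sent cp 1 → ok
  c2: data parity 1, sent cp 1 → ok
Exactly one row (r2) and one column (c0) fail → the flipped bit is at their intersection.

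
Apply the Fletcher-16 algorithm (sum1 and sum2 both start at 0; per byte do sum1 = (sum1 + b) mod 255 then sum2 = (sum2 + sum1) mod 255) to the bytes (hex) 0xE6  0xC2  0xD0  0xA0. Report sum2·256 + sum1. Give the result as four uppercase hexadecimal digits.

261B

Running sums (mod 255):
  after byte 0 (0xE6): sum1=230, sum2=230
  after byte 1 (0xC2): sum1=169, sum2=144
  after byte 2 (0xD0): sum1=122, sum2=11
  after byte 3 (0xA0): sum1=27, sum2=38
Checksum = sum2·256 + sum1 = 38·256 + 27 = 9755 = 0x261B.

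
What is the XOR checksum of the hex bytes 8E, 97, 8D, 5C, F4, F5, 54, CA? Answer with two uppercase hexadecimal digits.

XOR the bytes together:
  start with 0x8E
  0x8E ⊕ 0x97 = 0x19
  0x19 ⊕ 0x8D = 0x94
  0x94 ⊕ 0x5C = 0xC8
  0xC8 ⊕ 0xF4 = 0x3C
  0x3C ⊕ 0xF5 = 0xC9
  0xC9 ⊕ 0x54 = 0x9D
  0x9D ⊕ 0xCA = 0x57

57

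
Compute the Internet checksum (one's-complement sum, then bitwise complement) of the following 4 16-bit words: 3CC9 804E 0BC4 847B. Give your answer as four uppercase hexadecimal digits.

One's-complement addition (fold any carry out of bit 15 back into bit 0):
  0x3CC9 + 0x804E = 0x0BD17
  0xBD17 + 0x0BC4 = 0x0C8DB
  0xC8DB + 0x847B = 0x14D56 → wrap carry → 0x4D57
One's-complement sum = 0x4D57.
Checksum = ~0x4D57 & 0xFFFF = 0xB2A8.

B2A8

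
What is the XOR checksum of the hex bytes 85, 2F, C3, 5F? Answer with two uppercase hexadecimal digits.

XOR the bytes together:
  start with 0x85
  0x85 ⊕ 0x2F = 0xAA
  0xAA ⊕ 0xC3 = 0x69
  0x69 ⊕ 0x5F = 0x36

36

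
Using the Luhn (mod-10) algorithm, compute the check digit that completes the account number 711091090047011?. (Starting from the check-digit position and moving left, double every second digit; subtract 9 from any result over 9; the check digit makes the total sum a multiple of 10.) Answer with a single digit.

Partial digits right→left: 1 1 0 7 4 0 0 9 0 1 9 0 1 1 7
Double every second digit counting from the check-digit position (so the 1st, 3rd, 5th, ... of the partial from the right).
  doubled (with −9 where >9): 2 0 8 0 0 9 2 5 → sum 26
  kept as-is: 1 7 0 9 1 0 1 → sum 19
Total = 26 + 19 = 45.
Check digit = (10 − (45 mod 10)) mod 10 = 5.

5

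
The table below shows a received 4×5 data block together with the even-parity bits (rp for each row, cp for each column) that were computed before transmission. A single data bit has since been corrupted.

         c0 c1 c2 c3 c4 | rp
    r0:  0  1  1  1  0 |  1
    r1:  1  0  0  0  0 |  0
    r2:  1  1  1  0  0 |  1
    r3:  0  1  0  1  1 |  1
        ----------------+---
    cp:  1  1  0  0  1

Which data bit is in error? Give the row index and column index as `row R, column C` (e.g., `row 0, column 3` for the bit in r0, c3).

Recompute each row's even parity and compare to rp:
  r0: data parity 1, sent rp 1 → ok
  r1: data parity 1, sent rp 0 → mismatch
  r2: data parity 1, sent rp 1 → ok
  r3: data parity 1, sent rp 1 → ok
Recompute each column's even parity and compare to cp:
  c0: data parity 0, sent cp 1 → mismatch
  c1: data parity 1, sent cp 1 → ok
  c2: data parity 0, sent cp 0 → ok
  c3: data parity 0, sent cp 0 → ok
  c4: data parity 1, sent cp 1 → ok
Exactly one row (r1) and one column (c0) fail → the flipped bit is at their intersection.

row 1, column 0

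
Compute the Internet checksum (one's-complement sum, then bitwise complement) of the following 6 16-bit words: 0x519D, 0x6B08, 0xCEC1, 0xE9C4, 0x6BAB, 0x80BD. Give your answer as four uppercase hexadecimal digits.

One's-complement addition (fold any carry out of bit 15 back into bit 0):
  0x519D + 0x6B08 = 0x0BCA5
  0xBCA5 + 0xCEC1 = 0x18B66 → wrap carry → 0x8B67
  0x8B67 + 0xE9C4 = 0x1752B → wrap carry → 0x752C
  0x752C + 0x6BAB = 0x0E0D7
  0xE0D7 + 0x80BD = 0x16194 → wrap carry → 0x6195
One's-complement sum = 0x6195.
Checksum = ~0x6195 & 0xFFFF = 0x9E6A.

9E6A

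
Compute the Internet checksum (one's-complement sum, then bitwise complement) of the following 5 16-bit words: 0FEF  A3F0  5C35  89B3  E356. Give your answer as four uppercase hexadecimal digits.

82E0

One's-complement addition (fold any carry out of bit 15 back into bit 0):
  0x0FEF + 0xA3F0 = 0x0B3DF
  0xB3DF + 0x5C35 = 0x11014 → wrap carry → 0x1015
  0x1015 + 0x89B3 = 0x099C8
  0x99C8 + 0xE356 = 0x17D1E → wrap carry → 0x7D1F
One's-complement sum = 0x7D1F.
Checksum = ~0x7D1F & 0xFFFF = 0x82E0.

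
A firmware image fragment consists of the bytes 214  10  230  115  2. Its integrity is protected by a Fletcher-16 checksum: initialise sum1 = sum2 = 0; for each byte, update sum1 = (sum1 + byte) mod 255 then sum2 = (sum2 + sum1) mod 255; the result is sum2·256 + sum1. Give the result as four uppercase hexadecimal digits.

Running sums (mod 255):
  after byte 0 (214): sum1=214, sum2=214
  after byte 1 (10): sum1=224, sum2=183
  after byte 2 (230): sum1=199, sum2=127
  after byte 3 (115): sum1=59, sum2=186
  after byte 4 (2): sum1=61, sum2=247
Checksum = sum2·256 + sum1 = 247·256 + 61 = 63293 = 0xF73D.

F73D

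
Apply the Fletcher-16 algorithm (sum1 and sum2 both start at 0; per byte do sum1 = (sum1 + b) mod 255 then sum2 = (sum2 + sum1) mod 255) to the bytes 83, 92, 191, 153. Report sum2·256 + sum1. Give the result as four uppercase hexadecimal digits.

Running sums (mod 255):
  after byte 0 (83): sum1=83, sum2=83
  after byte 1 (92): sum1=175, sum2=3
  after byte 2 (191): sum1=111, sum2=114
  after byte 3 (153): sum1=9, sum2=123
Checksum = sum2·256 + sum1 = 123·256 + 9 = 31497 = 0x7B09.

7B09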